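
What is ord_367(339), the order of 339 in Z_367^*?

366

The order of 339 must divide p − 1 = 366 = 2 · 3 · 61.
Divisors: 1, 2, 3, 6, 61, 122, 183, 366.
Check each in increasing order: 339^1 ≡ 339;  339^2 ≡ 50;  339^3 ≡ 68;  339^6 ≡ 220;  339^61 ≡ 84;  339^122 ≡ 83;  339^183 ≡ 366;  339^366 ≡ 1.
Smallest exponent giving 1 is 366.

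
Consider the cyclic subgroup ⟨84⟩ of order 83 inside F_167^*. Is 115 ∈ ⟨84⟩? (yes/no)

yes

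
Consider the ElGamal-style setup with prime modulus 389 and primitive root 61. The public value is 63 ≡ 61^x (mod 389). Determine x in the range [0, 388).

106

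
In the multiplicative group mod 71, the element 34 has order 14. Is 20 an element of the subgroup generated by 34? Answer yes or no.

yes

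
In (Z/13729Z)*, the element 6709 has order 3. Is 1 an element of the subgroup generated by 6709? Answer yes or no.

⟨6709⟩ has order 3; its elements mod 13729 are {1, 6709, 7019}.
1 is in this set.

yes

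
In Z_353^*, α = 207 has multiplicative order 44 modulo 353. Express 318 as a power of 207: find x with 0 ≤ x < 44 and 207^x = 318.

29

Successive powers of 207 modulo 353:
  207^0=1  207^1=207  207^2=136  207^3=265  207^4=140  207^5=34
  207^6=331  207^7=35  207^8=185  207^9=171  207^10=97  207^11=311
  207^12=131  207^13=289  207^14=166  207^15=121  207^16=337  207^17=218
  207^18=295  207^19=349  207^20=231  207^21=162  207^22=352  207^23=146
  207^24=217  207^25=88  207^26=213  207^27=319  207^28=22  207^29=318
So 207^29 ≡ 318 (mod 353), giving x = 29.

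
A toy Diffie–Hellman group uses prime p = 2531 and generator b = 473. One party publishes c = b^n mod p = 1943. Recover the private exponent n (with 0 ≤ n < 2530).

377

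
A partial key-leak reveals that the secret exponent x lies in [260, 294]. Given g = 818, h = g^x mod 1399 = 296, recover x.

272

Compute 818^260 mod 1399 = 892, then multiply by 818 repeatedly:
  818^260=892  818^261=777  818^262=440  818^263=377  818^264=606
  818^265=462  818^266=186  818^267=1056  818^268=625  818^269=615
  818^270=829  818^271=1006  818^272=296
Found 296 at exponent 272.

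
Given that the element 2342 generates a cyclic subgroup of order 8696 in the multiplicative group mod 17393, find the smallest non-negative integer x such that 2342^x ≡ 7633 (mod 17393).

Baby-step giant-step with m = ceil(sqrt(8696)) = 94.
Baby table (2342^j mod 17393 for j=0..93):
  0:1  1:2342  2:6169  3:11608  4:677  5:2771  6:2093  7:14373
  8:6111  9:14916  10:8128  11:7834  12:15006  13:10192  14:6468  15:16146
  16:1550  17:12356  18:13193  19:8038  20:5770  21:16372  22:9052  23:15110
  24:10258  25:4503  26:5868  27:2386  28:4859  29:4756  30:7032  31:15166
  32:2266  33:2107  34:12375  35:5512  36:3498  37:213  38:11842  39:9522
  40:2698  41:5057  42:16254  43:10984  44:281  45:14561  46:11582  47:9357
  48:16307  49:13359  50:14164  51:3637  52:12677  53:17076  54:5485  55:9836
  56:7580  57:11500  58:8636  59:14846  60:725  61:10829  62:2524  63:14981
  64:3821  65:8780  66:4234  67:2018  68:12653  69:13047  70:13966  71:9532
  72:8725  73:14568  74:10583  75:361  76:10598  77:705  78:16168  79:895
  80:8930  81:7674  82:5539  83:14553  84:10239  85:12184  86:10408  87:7943
  88:9389  89:4286  90:2051  91:2974  92:7908  93:14384
Giant step factor: 2342^(-94) ≡ 7571 (mod 17393).
Scan 7633·7571^i mod 17393 for i = 0, 1, …:
  i=0: 7633   i=1: 9897   i=2: 1143   i=3: 9332
  i=4: 2206   i=5: 4346   i=6: 13403   i=7: 3351
  i=8: 11427   i=9: 1035     …   i=50: 16538
  i=51: 14384
Match at i=51, j=93: x = 51·94 + 93 = 4887.

4887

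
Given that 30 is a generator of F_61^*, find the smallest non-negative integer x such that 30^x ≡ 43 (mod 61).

47

Baby-step giant-step with m = ceil(sqrt(60)) = 8.
Baby table (30^j mod 61 for j=0..7):
  0:1  1:30  2:46  3:38  4:42  5:40  6:41  7:10
Giant step factor: 30^(-8) ≡ 12 (mod 61).
Scan 43·12^i mod 61 for i = 0, 1, …:
  i=0: 43   i=1: 28   i=2: 31   i=3: 6
  i=4: 11   i=5: 10
Match at i=5, j=7: x = 5·8 + 7 = 47.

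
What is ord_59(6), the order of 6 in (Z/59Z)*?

The order of 6 must divide p − 1 = 58 = 2 · 29.
Divisors: 1, 2, 29, 58.
Check each in increasing order: 6^1 ≡ 6;  6^2 ≡ 36;  6^29 ≡ 58;  6^58 ≡ 1.
Smallest exponent giving 1 is 58.

58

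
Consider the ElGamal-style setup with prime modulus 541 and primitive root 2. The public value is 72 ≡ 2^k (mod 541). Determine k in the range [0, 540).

211

Baby-step giant-step with m = ceil(sqrt(540)) = 24.
Baby table (2^j mod 541 for j=0..23):
  0:1  1:2  2:4  3:8  4:16  5:32  6:64  7:128
  8:256  9:512  10:483  11:425  12:309  13:77  14:154  15:308
  16:75  17:150  18:300  19:59  20:118  21:236  22:472  23:403
Giant step factor: 2^(-24) ≡ 49 (mod 541).
Scan 72·49^i mod 541 for i = 0, 1, …:
  i=0: 72   i=1: 282   i=2: 293   i=3: 291
  i=4: 193   i=5: 260   i=6: 297   i=7: 487
  i=8: 59
Match at i=8, j=19: k = 8·24 + 19 = 211.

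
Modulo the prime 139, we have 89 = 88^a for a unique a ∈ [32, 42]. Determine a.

38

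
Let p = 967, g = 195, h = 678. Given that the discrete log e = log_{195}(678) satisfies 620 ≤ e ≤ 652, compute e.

Compute 195^620 mod 967 = 562, then multiply by 195 repeatedly:
  195^620=562  195^621=319  195^622=317  195^623=894  195^624=270
  195^625=432  195^626=111  195^627=371  195^628=787  195^629=679
  195^630=893  195^631=75  195^632=120  195^633=192  195^634=694
  195^635=917  195^636=887  195^637=839  195^638=182  195^639=678
Found 678 at exponent 639.

639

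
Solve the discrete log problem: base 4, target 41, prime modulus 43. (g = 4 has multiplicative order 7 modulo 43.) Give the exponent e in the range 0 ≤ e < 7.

4

Successive powers of 4 modulo 43:
  4^0=1  4^1=4  4^2=16  4^3=21  4^4=41
So 4^4 ≡ 41 (mod 43), giving e = 4.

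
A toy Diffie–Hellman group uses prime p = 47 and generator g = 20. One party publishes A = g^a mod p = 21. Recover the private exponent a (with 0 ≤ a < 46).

Baby-step giant-step with m = ceil(sqrt(46)) = 7.
Baby table (20^j mod 47 for j=0..6):
  0:1  1:20  2:24  3:10  4:12  5:5  6:6
Giant step factor: 20^(-7) ≡ 38 (mod 47).
Scan 21·38^i mod 47 for i = 0, 1, …:
  i=0: 21   i=1: 46   i=2: 9   i=3: 13
  i=4: 24
Match at i=4, j=2: a = 4·7 + 2 = 30.

30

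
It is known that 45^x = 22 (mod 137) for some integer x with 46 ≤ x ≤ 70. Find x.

60

Compute 45^46 mod 137 = 44, then multiply by 45 repeatedly:
  45^46=44  45^47=62  45^48=50  45^49=58  45^50=7
  45^51=41  45^52=64  45^53=3  45^54=135  45^55=47
  45^56=60  45^57=97  45^58=118  45^59=104  45^60=22
Found 22 at exponent 60.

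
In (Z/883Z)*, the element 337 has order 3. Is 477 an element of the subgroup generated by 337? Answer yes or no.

no

⟨337⟩ has order 3; its elements mod 883 are {1, 337, 545}.
477 is not in this set.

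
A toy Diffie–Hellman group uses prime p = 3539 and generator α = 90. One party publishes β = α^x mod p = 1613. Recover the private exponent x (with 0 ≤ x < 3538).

1438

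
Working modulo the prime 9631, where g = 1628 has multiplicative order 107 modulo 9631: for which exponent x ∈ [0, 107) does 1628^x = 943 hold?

Baby-step giant-step with m = ceil(sqrt(107)) = 11.
Baby table (1628^j mod 9631 for j=0..10):
  0:1  1:1628  2:1859  3:2318  4:7983  5:4105  6:8657  7:3443
  8:9593  9:5553  10:6406
Giant step factor: 1628^(-11) ≡ 6279 (mod 9631).
Scan 943·6279^i mod 9631 for i = 0, 1, …:
  i=0: 943   i=1: 7663   i=2: 9132   i=3: 6485
  i=4: 9078   i=5: 4504   i=6: 4000   i=7: 7983
Match at i=7, j=4: x = 7·11 + 4 = 81.

81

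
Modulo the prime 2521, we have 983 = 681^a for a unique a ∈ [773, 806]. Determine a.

795

Compute 681^773 mod 2521 = 176, then multiply by 681 repeatedly:
  681^773=176  681^774=1369  681^775=2040  681^776=169  681^777=1644
  681^778=240  681^779=2096  681^780=490  681^781=918  681^782=2471
  681^783=1244  681^784=108  681^785=439  681^786=1481  681^787=161
  681^788=1238  681^789=1064  681^790=1057  681^791=1332  681^792=2053
  681^793=1459  681^794=305  681^795=983
Found 983 at exponent 795.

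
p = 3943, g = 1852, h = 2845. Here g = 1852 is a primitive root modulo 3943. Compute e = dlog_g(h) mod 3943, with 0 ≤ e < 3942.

Baby-step giant-step with m = ceil(sqrt(3942)) = 63.
Baby table (1852^j mod 3943 for j=0..62):
  0:1  1:1852  2:3437  3:1322  4:3684  5:1378  6:935  7:643
  8:50  9:1911  10:2301  11:3012  12:2822  13:1869  14:3377  15:606
  16:2500  17:918  18:703  19:766  20:3095  21:2761  22:3244  23:2699
  24:2767  25:2527  26:3606  27:2813  28:973  29:45  30:537  31:888
  32:345  33:174  34:2865  35:2645  36:1334  37:2250  38:3192  39:1027
  40:1478  41:814  42:1302  43:2131  44:3612  45:2096  46:1880  47:91
  48:2926  49:1270  50:2012  51:89  52:3165  53:2282  54:3311  55:607
  56:409  57:412  58:2025  59:507  60:530  61:3696  62:3887
Giant step factor: 1852^(-63) ≡ 142 (mod 3943).
Scan 2845·142^i mod 3943 for i = 0, 1, …:
  i=0: 2845   i=1: 1804   i=2: 3816   i=3: 1681
  i=4: 2122   i=5: 1656   i=6: 2515   i=7: 2260
  i=8: 1537   i=9: 1389     …   i=55: 714
  i=56: 2813
Match at i=56, j=27: e = 56·63 + 27 = 3555.

3555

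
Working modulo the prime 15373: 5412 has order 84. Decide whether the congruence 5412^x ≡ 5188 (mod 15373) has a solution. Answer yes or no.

no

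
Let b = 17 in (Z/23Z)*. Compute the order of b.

The order of 17 must divide p − 1 = 22 = 2 · 11.
Divisors: 1, 2, 11, 22.
Check each in increasing order: 17^1 ≡ 17;  17^2 ≡ 13;  17^11 ≡ 22;  17^22 ≡ 1.
Smallest exponent giving 1 is 22.

22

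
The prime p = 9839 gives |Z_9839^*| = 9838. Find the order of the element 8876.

The order of 8876 must divide p − 1 = 9838 = 2 · 4919.
Divisors: 1, 2, 4919, 9838.
Check each in increasing order: 8876^1 ≡ 8876;  8876^2 ≡ 2503;  8876^4919 ≡ 1.
Smallest exponent giving 1 is 4919.

4919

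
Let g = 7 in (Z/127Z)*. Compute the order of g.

126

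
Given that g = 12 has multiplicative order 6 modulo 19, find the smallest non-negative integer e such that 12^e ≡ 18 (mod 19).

3

Successive powers of 12 modulo 19:
  12^0=1  12^1=12  12^2=11  12^3=18
So 12^3 ≡ 18 (mod 19), giving e = 3.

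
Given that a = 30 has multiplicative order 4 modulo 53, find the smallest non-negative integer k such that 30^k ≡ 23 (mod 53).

3

Successive powers of 30 modulo 53:
  30^0=1  30^1=30  30^2=52  30^3=23
So 30^3 ≡ 23 (mod 53), giving k = 3.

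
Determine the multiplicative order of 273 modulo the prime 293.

The order of 273 must divide p − 1 = 292 = 2^2 · 73.
Divisors: 1, 2, 4, 73, 146, 292.
Check each in increasing order: 273^1 ≡ 273;  273^2 ≡ 107;  273^4 ≡ 22;  273^73 ≡ 138;  273^146 ≡ 292;  273^292 ≡ 1.
Smallest exponent giving 1 is 292.

292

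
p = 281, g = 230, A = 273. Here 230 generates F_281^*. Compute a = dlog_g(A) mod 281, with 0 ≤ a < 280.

Baby-step giant-step with m = ceil(sqrt(280)) = 17.
Baby table (230^j mod 281 for j=0..16):
  0:1  1:230  2:72  3:262  4:126  5:37  6:80  7:135
  8:140  9:166  10:245  11:150  12:218  13:122  14:241  15:73
  16:211
Giant step factor: 230^(-17) ≡ 44 (mod 281).
Scan 273·44^i mod 281 for i = 0, 1, …:
  i=0: 273   i=1: 210   i=2: 248   i=3: 234
  i=4: 180   i=5: 52   i=6: 40   i=7: 74
  i=8: 165   i=9: 235     …   i=14: 18
  i=15: 230
Match at i=15, j=1: a = 15·17 + 1 = 256.

256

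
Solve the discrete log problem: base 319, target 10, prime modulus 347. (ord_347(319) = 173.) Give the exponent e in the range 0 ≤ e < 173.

Baby-step giant-step with m = ceil(sqrt(173)) = 14.
Baby table (319^j mod 347 for j=0..13):
  0:1  1:319  2:90  3:256  4:119  5:138  6:300  7:275
  8:281  9:113  10:306  11:107  12:127  13:261
Giant step factor: 319^(-14) ≡ 33 (mod 347).
Scan 10·33^i mod 347 for i = 0, 1, …:
  i=0: 10   i=1: 330   i=2: 133   i=3: 225
  i=4: 138
Match at i=4, j=5: e = 4·14 + 5 = 61.

61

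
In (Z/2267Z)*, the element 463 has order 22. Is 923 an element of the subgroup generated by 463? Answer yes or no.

yes

⟨463⟩ has order 22; its elements mod 2267 are {1, 140, 463, 803, 923, 930, 947, 981, 996, 1094, 1114, 1153, 1173, 1271, 1286, 1320, 1337, 1344, 1464, 1804, 2127, 2266}.
923 is in this set.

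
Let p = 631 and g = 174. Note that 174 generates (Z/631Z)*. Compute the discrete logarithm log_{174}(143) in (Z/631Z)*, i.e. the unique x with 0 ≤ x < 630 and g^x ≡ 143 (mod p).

130

Baby-step giant-step with m = ceil(sqrt(630)) = 26.
Baby table (174^j mod 631 for j=0..25):
  0:1  1:174  2:619  3:436  4:144  5:447  6:165  7:315
  8:544  9:6  10:413  11:559  12:92  13:233  14:158  15:359
  16:628  17:109  18:36  19:585  20:199  21:552  22:136  23:317
  24:261  25:613
Giant step factor: 174^(-26) ≡ 439 (mod 631).
Scan 143·439^i mod 631 for i = 0, 1, …:
  i=0: 143   i=1: 308   i=2: 178   i=3: 529
  i=4: 23   i=5: 1
Match at i=5, j=0: x = 5·26 + 0 = 130.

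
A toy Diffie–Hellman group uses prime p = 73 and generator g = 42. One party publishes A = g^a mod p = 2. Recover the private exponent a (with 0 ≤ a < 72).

40

Baby-step giant-step with m = ceil(sqrt(72)) = 9.
Baby table (42^j mod 73 for j=0..8):
  0:1  1:42  2:12  3:66  4:71  5:62  6:49  7:14
  8:4
Giant step factor: 42^(-9) ≡ 10 (mod 73).
Scan 2·10^i mod 73 for i = 0, 1, …:
  i=0: 2   i=1: 20   i=2: 54   i=3: 29
  i=4: 71
Match at i=4, j=4: a = 4·9 + 4 = 40.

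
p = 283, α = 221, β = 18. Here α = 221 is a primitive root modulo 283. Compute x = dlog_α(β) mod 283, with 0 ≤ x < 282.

Baby-step giant-step with m = ceil(sqrt(282)) = 17.
Baby table (221^j mod 283 for j=0..16):
  0:1  1:221  2:165  3:241  4:57  5:145  6:66  7:153
  8:136  9:58  10:83  11:231  12:111  13:193  14:203  15:149
  16:101
Giant step factor: 221^(-17) ≡ 55 (mod 283).
Scan 18·55^i mod 283 for i = 0, 1, …:
  i=0: 18   i=1: 141   i=2: 114   i=3: 44
  i=4: 156   i=5: 90   i=6: 139   i=7: 4
  i=8: 220   i=9: 214     …   i=13: 251
  i=14: 221
Match at i=14, j=1: x = 14·17 + 1 = 239.

239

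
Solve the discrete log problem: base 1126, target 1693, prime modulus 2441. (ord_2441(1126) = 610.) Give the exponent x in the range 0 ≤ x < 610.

Baby-step giant-step with m = ceil(sqrt(610)) = 25.
Baby table (1126^j mod 2441 for j=0..24):
  0:1  1:1126  2:997  3:2203  4:522  5:1932  6:501  7:255
  8:1533  9:371  10:335  11:1296  12:2019  13:823  14:1559  15:355
  16:1847  17:2431  18:945  19:2235  20:2380  21:2103  22:208  23:2313
  24:2332
Giant step factor: 1126^(-25) ≡ 1688 (mod 2441).
Scan 1693·1688^i mod 2441 for i = 0, 1, …:
  i=0: 1693   i=1: 1814   i=2: 1018   i=3: 2361
  i=4: 1656   i=5: 383   i=6: 2080   i=7: 882
  i=8: 2247   i=9: 2063     …   i=18: 1767
  i=19: 2235
Match at i=19, j=19: x = 19·25 + 19 = 494.

494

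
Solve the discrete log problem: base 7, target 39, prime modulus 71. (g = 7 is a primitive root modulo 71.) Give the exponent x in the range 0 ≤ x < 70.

65

Baby-step giant-step with m = ceil(sqrt(70)) = 9.
Baby table (7^j mod 71 for j=0..8):
  0:1  1:7  2:49  3:59  4:58  5:51  6:2  7:14
  8:27
Giant step factor: 7^(-9) ≡ 68 (mod 71).
Scan 39·68^i mod 71 for i = 0, 1, …:
  i=0: 39   i=1: 25   i=2: 67   i=3: 12
  i=4: 35   i=5: 37   i=6: 31   i=7: 49
Match at i=7, j=2: x = 7·9 + 2 = 65.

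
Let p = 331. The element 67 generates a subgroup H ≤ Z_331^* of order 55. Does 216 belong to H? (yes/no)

yes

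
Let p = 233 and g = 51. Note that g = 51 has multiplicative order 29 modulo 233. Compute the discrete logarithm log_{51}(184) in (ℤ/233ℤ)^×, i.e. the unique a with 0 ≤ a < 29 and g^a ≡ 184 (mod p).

Successive powers of 51 modulo 233:
  51^0=1  51^1=51  51^2=38  51^3=74  51^4=46  51^5=16
  51^6=117  51^7=142  51^8=19  51^9=37  51^10=23  51^11=8
  51^12=175  51^13=71  51^14=126  51^15=135  51^16=128  51^17=4
  51^18=204  51^19=152  51^20=63  51^21=184
So 51^21 ≡ 184 (mod 233), giving a = 21.

21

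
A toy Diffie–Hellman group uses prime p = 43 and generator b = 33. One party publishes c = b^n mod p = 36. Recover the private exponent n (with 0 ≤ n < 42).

Baby-step giant-step with m = ceil(sqrt(42)) = 7.
Baby table (33^j mod 43 for j=0..6):
  0:1  1:33  2:14  3:32  4:24  5:18  6:35
Giant step factor: 33^(-7) ≡ 7 (mod 43).
Scan 36·7^i mod 43 for i = 0, 1, …:
  i=0: 36   i=1: 37   i=2: 1
Match at i=2, j=0: n = 2·7 + 0 = 14.

14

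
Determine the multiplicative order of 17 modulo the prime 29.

4

The order of 17 must divide p − 1 = 28 = 2^2 · 7.
Divisors: 1, 2, 4, 7, 14, 28.
Check each in increasing order: 17^1 ≡ 17;  17^2 ≡ 28;  17^4 ≡ 1.
Smallest exponent giving 1 is 4.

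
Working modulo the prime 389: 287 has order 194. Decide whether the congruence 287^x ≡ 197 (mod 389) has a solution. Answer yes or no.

197 ∈ ⟨287⟩ iff 197^194 ≡ 1 (mod 389), since |⟨287⟩| = 194.
197^194 mod 389 = 388.
Since 388 ≠ 1, 197 does not lie in the subgroup.

no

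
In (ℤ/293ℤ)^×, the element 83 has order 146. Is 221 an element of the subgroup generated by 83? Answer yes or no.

no

221 ∈ ⟨83⟩ iff 221^146 ≡ 1 (mod 293), since |⟨83⟩| = 146.
221^146 mod 293 = 292.
Since 292 ≠ 1, 221 does not lie in the subgroup.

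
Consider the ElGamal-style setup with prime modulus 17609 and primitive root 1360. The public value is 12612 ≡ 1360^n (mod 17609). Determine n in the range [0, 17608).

7282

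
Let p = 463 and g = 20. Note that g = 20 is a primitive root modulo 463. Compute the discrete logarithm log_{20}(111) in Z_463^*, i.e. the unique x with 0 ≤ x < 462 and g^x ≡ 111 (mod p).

Baby-step giant-step with m = ceil(sqrt(462)) = 22.
Baby table (20^j mod 463 for j=0..21):
  0:1  1:20  2:400  3:129  4:265  5:207  6:436  7:386
  8:312  9:221  10:253  11:430  12:266  13:227  14:373  15:52
  16:114  17:428  18:226  19:353  20:115  21:448
Giant step factor: 20^(-22) ≡ 196 (mod 463).
Scan 111·196^i mod 463 for i = 0, 1, …:
  i=0: 111   i=1: 458   i=2: 409   i=3: 65
  i=4: 239   i=5: 81   i=6: 134   i=7: 336
  i=8: 110   i=9: 262     …   i=18: 389
  i=19: 312
Match at i=19, j=8: x = 19·22 + 8 = 426.

426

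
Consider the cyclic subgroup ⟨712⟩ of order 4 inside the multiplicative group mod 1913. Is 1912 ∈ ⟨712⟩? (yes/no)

yes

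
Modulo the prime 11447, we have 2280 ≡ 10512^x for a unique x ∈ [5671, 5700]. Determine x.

5696

Compute 10512^5671 mod 11447 = 9282, then multiply by 10512 repeatedly:
  10512^5671=9282  10512^5672=9603  10512^5673=7090  10512^5674=10110  10512^5675=2372
  10512^5676=2898  10512^5677=3309  10512^5678=8222  10512^5679=4814  10512^5680=9028
  10512^5681=6706  10512^5682=2846  10512^5683=6141  10512^5684=4559  10512^5685=7066
  10512^5686=9656  10512^5687=3323  10512^5688=6579  10512^5689=7121  10512^5690=4019
  10512^5691=8298  10512^5692=2436  10512^5693=293  10512^5694=773  10512^5695=9853
  10512^5696=2280
Found 2280 at exponent 5696.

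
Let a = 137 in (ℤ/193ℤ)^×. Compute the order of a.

96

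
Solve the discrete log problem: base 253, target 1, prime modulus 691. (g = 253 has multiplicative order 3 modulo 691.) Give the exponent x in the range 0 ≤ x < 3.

0

Successive powers of 253 modulo 691:
  253^0=1
So 253^0 ≡ 1 (mod 691), giving x = 0.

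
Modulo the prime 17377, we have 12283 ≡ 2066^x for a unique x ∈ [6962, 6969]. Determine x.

6963

Compute 2066^6962 mod 17377 = 48, then multiply by 2066 repeatedly:
  2066^6962=48  2066^6963=12283
Found 12283 at exponent 6963.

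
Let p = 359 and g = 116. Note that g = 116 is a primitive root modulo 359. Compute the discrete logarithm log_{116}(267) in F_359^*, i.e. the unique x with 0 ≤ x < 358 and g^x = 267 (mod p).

Baby-step giant-step with m = ceil(sqrt(358)) = 19.
Baby table (116^j mod 359 for j=0..18):
  0:1  1:116  2:173  3:323  4:132  5:234  6:219  7:274
  8:192  9:14  10:188  11:268  12:214  13:53  14:45  15:194
  16:246  17:175  18:196
Giant step factor: 116^(-19) ≡ 178 (mod 359).
Scan 267·178^i mod 359 for i = 0, 1, …:
  i=0: 267   i=1: 138   i=2: 152   i=3: 131
  i=4: 342   i=5: 205   i=6: 231   i=7: 192
Match at i=7, j=8: x = 7·19 + 8 = 141.

141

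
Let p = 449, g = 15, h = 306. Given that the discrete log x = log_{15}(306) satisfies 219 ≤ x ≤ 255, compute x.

251

Compute 15^219 mod 449 = 329, then multiply by 15 repeatedly:
  15^219=329  15^220=445  15^221=389  15^222=447  15^223=419
  15^224=448  15^225=434  15^226=224  15^227=217  15^228=112
  15^229=333  15^230=56  15^231=391  15^232=28  15^233=420
  15^234=14  15^235=210  15^236=7  15^237=105  15^238=228
  15^239=277  15^240=114  15^241=363  15^242=57  15^243=406
  15^244=253  15^245=203  15^246=351  15^247=326  15^248=400
  15^249=163  15^250=200  15^251=306
Found 306 at exponent 251.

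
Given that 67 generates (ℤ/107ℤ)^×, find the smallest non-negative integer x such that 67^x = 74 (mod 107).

93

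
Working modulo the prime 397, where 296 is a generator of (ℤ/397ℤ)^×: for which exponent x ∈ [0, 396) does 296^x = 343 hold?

111

Baby-step giant-step with m = ceil(sqrt(396)) = 20.
Baby table (296^j mod 397 for j=0..19):
  0:1  1:296  2:276  3:311  4:349  5:84  6:250  7:158
  8:319  9:335  10:307  11:356  12:171  13:197  14:350  15:380
  16:129  17:72  18:271  19:22
Giant step factor: 296^(-20) ≡ 67 (mod 397).
Scan 343·67^i mod 397 for i = 0, 1, …:
  i=0: 343   i=1: 352   i=2: 161   i=3: 68
  i=4: 189   i=5: 356
Match at i=5, j=11: x = 5·20 + 11 = 111.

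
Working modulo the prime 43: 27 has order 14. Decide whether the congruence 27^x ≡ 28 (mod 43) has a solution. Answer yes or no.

no

⟨27⟩ has order 14; its elements mod 43 are {1, 2, 4, 8, 11, 16, 21, 22, 27, 32, 35, 39, 41, 42}.
28 is not in this set.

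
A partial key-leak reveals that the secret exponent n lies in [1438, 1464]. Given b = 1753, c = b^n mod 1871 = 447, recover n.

1445

Compute 1753^1438 mod 1871 = 53, then multiply by 1753 repeatedly:
  1753^1438=53  1753^1439=1230  1753^1440=798  1753^1441=1257  1753^1442=1354
  1753^1443=1134  1753^1444=900  1753^1445=447
Found 447 at exponent 1445.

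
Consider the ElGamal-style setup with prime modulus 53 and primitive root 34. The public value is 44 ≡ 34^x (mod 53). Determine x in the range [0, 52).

Baby-step giant-step with m = ceil(sqrt(52)) = 8.
Baby table (34^j mod 53 for j=0..7):
  0:1  1:34  2:43  3:31  4:47  5:8  6:7  7:26
Giant step factor: 34^(-8) ≡ 28 (mod 53).
Scan 44·28^i mod 53 for i = 0, 1, …:
  i=0: 44   i=1: 13   i=2: 46   i=3: 16
  i=4: 24   i=5: 36   i=6: 1
Match at i=6, j=0: x = 6·8 + 0 = 48.

48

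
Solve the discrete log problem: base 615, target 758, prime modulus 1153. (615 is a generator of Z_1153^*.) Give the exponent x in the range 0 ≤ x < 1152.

Baby-step giant-step with m = ceil(sqrt(1152)) = 34.
Baby table (615^j mod 1153 for j=0..33):
  0:1  1:615  2:41  3:1002  4:528  5:727  6:894  7:982
  8:911  9:1060  10:455  11:799  12:207  13:475  14:416  15:1027
  16:914  17:599  18:578  19:346  20:638  21:350  22:792  23:514
  24:188  25:320  26:790  27:437  28:106  29:622  30:887  31:136
  32:624  33:964
Giant step factor: 615^(-34) ≡ 915 (mod 1153).
Scan 758·915^i mod 1153 for i = 0, 1, …:
  i=0: 758   i=1: 617   i=2: 738   i=3: 765
  i=4: 104   i=5: 614   i=6: 299   i=7: 324
  i=8: 139   i=9: 355     …   i=30: 218
  i=31: 1
Match at i=31, j=0: x = 31·34 + 0 = 1054.

1054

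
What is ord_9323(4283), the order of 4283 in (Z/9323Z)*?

The order of 4283 must divide p − 1 = 9322 = 2 · 59 · 79.
Divisors: 1, 2, 59, 79, 118, 158, 4661, 9322.
Check each in increasing order: 4283^1 ≡ 4283;  4283^2 ≡ 5748;  4283^59 ≡ 7429;  4283^79 ≡ 6104;  4283^118 ≡ 7204;  4283^158 ≡ 4108;  4283^4661 ≡ 1.
Smallest exponent giving 1 is 4661.

4661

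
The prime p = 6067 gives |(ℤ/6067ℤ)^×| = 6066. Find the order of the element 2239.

3033

The order of 2239 must divide p − 1 = 6066 = 2 · 3^2 · 337.
Divisors: 1, 2, 3, 6, 9, 18, 337, 674, 1011, 2022, 3033, 6066.
Check each in increasing order: 2239^1 ≡ 2239;  2239^2 ≡ 1779;  2239^3 ≡ 3229;  2239^6 ≡ 3335;  2239^9 ≡ 5857;  2239^18 ≡ 1631;  2239^337 ≡ 4030;  2239^674 ≡ 5608;  2239^1011 ≡ 665;  2239^2022 ≡ 5401;  2239^3033 ≡ 1.
Smallest exponent giving 1 is 3033.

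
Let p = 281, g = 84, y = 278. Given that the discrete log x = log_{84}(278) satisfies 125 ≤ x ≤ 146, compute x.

Compute 84^125 mod 281 = 168, then multiply by 84 repeatedly:
  84^125=168  84^126=62  84^127=150  84^128=236  84^129=154
  84^130=10  84^131=278
Found 278 at exponent 131.

131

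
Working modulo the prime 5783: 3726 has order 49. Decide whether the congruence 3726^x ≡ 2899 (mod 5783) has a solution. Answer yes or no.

no

2899 ∈ ⟨3726⟩ iff 2899^49 ≡ 1 (mod 5783), since |⟨3726⟩| = 49.
2899^49 mod 5783 = 2946.
Since 2946 ≠ 1, 2899 does not lie in the subgroup.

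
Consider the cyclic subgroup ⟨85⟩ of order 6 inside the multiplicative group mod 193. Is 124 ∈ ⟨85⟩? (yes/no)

⟨85⟩ has order 6; its elements mod 193 are {1, 84, 85, 108, 109, 192}.
124 is not in this set.

no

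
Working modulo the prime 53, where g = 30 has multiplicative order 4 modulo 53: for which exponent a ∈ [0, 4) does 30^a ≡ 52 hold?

Successive powers of 30 modulo 53:
  30^0=1  30^1=30  30^2=52
So 30^2 ≡ 52 (mod 53), giving a = 2.

2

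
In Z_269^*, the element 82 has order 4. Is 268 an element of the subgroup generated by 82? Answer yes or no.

yes

268 ∈ ⟨82⟩ iff 268^4 ≡ 1 (mod 269), since |⟨82⟩| = 4.
268^4 mod 269 = 1.
Since 1 = 1, 268 lies in the subgroup.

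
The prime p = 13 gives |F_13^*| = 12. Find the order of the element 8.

4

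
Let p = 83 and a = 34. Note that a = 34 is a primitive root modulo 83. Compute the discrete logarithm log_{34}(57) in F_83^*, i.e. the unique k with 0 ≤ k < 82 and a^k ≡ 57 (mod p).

51

Baby-step giant-step with m = ceil(sqrt(82)) = 10.
Baby table (34^j mod 83 for j=0..9):
  0:1  1:34  2:77  3:45  4:36  5:62  6:33  7:43
  8:51  9:74
Giant step factor: 34^(-10) ≡ 16 (mod 83).
Scan 57·16^i mod 83 for i = 0, 1, …:
  i=0: 57   i=1: 82   i=2: 67   i=3: 76
  i=4: 54   i=5: 34
Match at i=5, j=1: k = 5·10 + 1 = 51.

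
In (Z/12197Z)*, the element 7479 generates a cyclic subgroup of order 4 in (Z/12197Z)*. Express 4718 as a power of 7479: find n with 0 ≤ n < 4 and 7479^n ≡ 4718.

3

Successive powers of 7479 modulo 12197:
  7479^0=1  7479^1=7479  7479^2=12196  7479^3=4718
So 7479^3 ≡ 4718 (mod 12197), giving n = 3.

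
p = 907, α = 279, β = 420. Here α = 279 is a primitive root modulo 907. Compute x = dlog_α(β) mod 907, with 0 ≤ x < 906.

637

Baby-step giant-step with m = ceil(sqrt(906)) = 31.
Baby table (279^j mod 907 for j=0..30):
  0:1  1:279  2:746  3:431  4:525  5:448  6:733  7:432
  8:804  9:287  10:257  11:50  12:345  13:113  14:689  15:854
  16:632  17:370  18:739  19:292  20:745  21:152  22:686  23:17
  24:208  25:891  26:71  27:762  28:360  29:670  30:88
Giant step factor: 279^(-31) ≡ 72 (mod 907).
Scan 420·72^i mod 907 for i = 0, 1, …:
  i=0: 420   i=1: 309   i=2: 480   i=3: 94
  i=4: 419   i=5: 237   i=6: 738   i=7: 530
  i=8: 66   i=9: 217     …   i=19: 635
  i=20: 370
Match at i=20, j=17: x = 20·31 + 17 = 637.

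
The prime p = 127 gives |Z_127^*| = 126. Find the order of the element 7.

The order of 7 must divide p − 1 = 126 = 2 · 3^2 · 7.
Divisors: 1, 2, 3, 6, 7, 9, 14, 18, 21, 42, 63, 126.
Check each in increasing order: 7^1 ≡ 7;  7^2 ≡ 49;  7^3 ≡ 89;  7^6 ≡ 47;  7^7 ≡ 75;  7^9 ≡ 119;  7^14 ≡ 37;  7^18 ≡ 64;  7^21 ≡ 108;  7^42 ≡ 107;  7^63 ≡ 126;  7^126 ≡ 1.
Smallest exponent giving 1 is 126.

126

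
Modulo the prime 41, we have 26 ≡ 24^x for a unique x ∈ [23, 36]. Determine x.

29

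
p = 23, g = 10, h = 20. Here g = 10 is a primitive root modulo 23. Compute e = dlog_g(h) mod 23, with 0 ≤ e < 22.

Successive powers of 10 modulo 23:
  10^0=1  10^1=10  10^2=8  10^3=11  10^4=18  10^5=19
  10^6=6  10^7=14  10^8=2  10^9=20
So 10^9 ≡ 20 (mod 23), giving e = 9.

9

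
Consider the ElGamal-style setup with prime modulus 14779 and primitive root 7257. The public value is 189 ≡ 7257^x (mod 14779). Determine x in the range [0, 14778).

Baby-step giant-step with m = ceil(sqrt(14778)) = 122.
Baby table (7257^j mod 14779 for j=0..121):
  0:1  1:7257  2:6472  3:14421  4:3098  5:3327  6:9932  7:14120
  8:6033  9:6083  10:14237  11:12699  12:9578  13:1909  14:5690  15:14583
  16:11191  17:2482  18:11052  19:13510  20:12963  21:4156  22:10932  23:14631
  24:4831  25:2779  26:8647  27:14424  28:10090  29:7964  30:8858  31:8635
  32:1235  33:6321  34:12260  35:1240  36:13048  37:283  38:14229  39:13759
  40:2139  41:4773  42:10464  43:2746  44:5630  45:7754  46:7125  47:9183
  48:2520  49:6017  50:8203  51:14138  52:3648  53:4347  54:7793  55:9347
  56:10348  57:3337  58:8607  59:4945  60:2453  61:7505  62:3170  63:8566
  64:2988  65:3123  66:7404  67:9163  68:5170  69:9588  70:584  71:11294
  72:11003  73:12613  74:6194  75:6919  76:6920  77:14177  78:5870  79:5512
  80:8610  81:11937  82:7090  83:6431  84:12464  85:3768  86:3226  87:1146
  88:10724  89:12633  90:3544  91:3348  92:14539  93:2242  94:13294  95:12025
  96:10209  97:14365  98:10518  99:10370  100:422  101:3201  102:11848  103:11493
  104:6804  105:14768  106:8847  107:2703  108:3938  109:10259  110:7740  111:8980
  112:7249  113:7532  114:6982  115:5962  116:8101  117:12874  118:8559  119:11305
  120:2156  121:9910
Giant step factor: 7257^(-122) ≡ 3020 (mod 14779).
Scan 189·3020^i mod 14779 for i = 0, 1, …:
  i=0: 189   i=1: 9178   i=2: 6935   i=3: 1857
  i=4: 6899   i=5: 11369   i=6: 2763   i=7: 8904
  i=8: 7079   i=9: 8146     …   i=37: 4554
  i=38: 8610
Match at i=38, j=80: x = 38·122 + 80 = 4716.

4716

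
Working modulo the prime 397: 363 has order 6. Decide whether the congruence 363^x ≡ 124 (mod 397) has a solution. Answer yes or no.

⟨363⟩ has order 6; its elements mod 397 are {1, 34, 35, 362, 363, 396}.
124 is not in this set.

no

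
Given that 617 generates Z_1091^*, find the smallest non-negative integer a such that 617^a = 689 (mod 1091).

Baby-step giant-step with m = ceil(sqrt(1090)) = 34.
Baby table (617^j mod 1091 for j=0..33):
  0:1  1:617  2:1021  3:450  4:536  5:139  6:665  7:89
  8:363  9:316  10:774  11:791  12:370  13:271  14:284  15:668
  16:849  17:153  18:575  19:200  20:117  21:183  22:538  23:282
  24:525  25:989  26:344  27:594  28:1013  29:969  30:5  31:903
  32:741  33:68
Giant step factor: 617^(-34) ≡ 712 (mod 1091).
Scan 689·712^i mod 1091 for i = 0, 1, …:
  i=0: 689   i=1: 709   i=2: 766   i=3: 983
  i=4: 565   i=5: 792   i=6: 948   i=7: 738
  i=8: 685   i=9: 43   i=10: 68
Match at i=10, j=33: a = 10·34 + 33 = 373.

373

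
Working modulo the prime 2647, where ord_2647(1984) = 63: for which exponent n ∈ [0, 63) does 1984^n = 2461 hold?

42

Baby-step giant-step with m = ceil(sqrt(63)) = 8.
Baby table (1984^j mod 2647 for j=0..7):
  0:1  1:1984  2:167  3:453  4:1419  5:1535  6:1390  7:2233
Giant step factor: 1984^(-8) ≡ 1468 (mod 2647).
Scan 2461·1468^i mod 2647 for i = 0, 1, …:
  i=0: 2461   i=1: 2240   i=2: 746   i=3: 1917
  i=4: 395   i=5: 167
Match at i=5, j=2: n = 5·8 + 2 = 42.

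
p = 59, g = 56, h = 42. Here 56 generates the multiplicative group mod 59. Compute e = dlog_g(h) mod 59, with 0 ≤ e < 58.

53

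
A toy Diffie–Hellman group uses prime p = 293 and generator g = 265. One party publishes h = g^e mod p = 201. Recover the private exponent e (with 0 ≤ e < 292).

Baby-step giant-step with m = ceil(sqrt(292)) = 18.
Baby table (265^j mod 293 for j=0..17):
  0:1  1:265  2:198  3:23  4:235  5:159  6:236  7:131
  8:141  9:154  10:83  11:20  12:26  13:151  14:167  15:12
  16:250  17:32
Giant step factor: 265^(-18) ≡ 224 (mod 293).
Scan 201·224^i mod 293 for i = 0, 1, …:
  i=0: 201   i=1: 195   i=2: 23
Match at i=2, j=3: e = 2·18 + 3 = 39.

39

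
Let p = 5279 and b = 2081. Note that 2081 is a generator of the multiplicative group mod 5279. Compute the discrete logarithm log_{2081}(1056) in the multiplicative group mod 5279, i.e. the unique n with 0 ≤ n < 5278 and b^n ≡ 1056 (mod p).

Baby-step giant-step with m = ceil(sqrt(5278)) = 73.
Baby table (2081^j mod 5279 for j=0..72):
  0:1  1:2081  2:1781  3:403  4:4561  5:5078  6:4039  7:991
  8:3461  9:1785  10:3448  11:1127  12:1411  13:1167  14:187  15:3780
  16:470  17:1455  18:2988  19:4645  20:396  21:552  22:3169  23:1218
  24:738  25:4868  26:5186  27:1790  28:3295  29:4753  30:3426  31:2856
  32:4461  33:2859  34:146  35:2923  36:1355  37:769  38:752  39:2328
  40:3725  41:2153  42:3801  43:1939  44:1903  45:893  46:125  47:1454
  48:907  49:2864  50:5272  51:1270  52:3370  53:2458  54:5026  55:1407
  56:3401  57:3621  58:2168  59:3342  60:2259  61:2669  62:681  63:2389
  64:3970  65:5214  66:1989  67:373  68:200  69:4438  70:2507  71:1415
  72:4212
Giant step factor: 2081^(-73) ≡ 252 (mod 5279).
Scan 1056·252^i mod 5279 for i = 0, 1, …:
  i=0: 1056   i=1: 2162   i=2: 1087   i=3: 4695
  i=4: 644   i=5: 3918   i=6: 163   i=7: 4123
  i=8: 4312   i=9: 4429     …   i=22: 5174
  i=23: 5214
Match at i=23, j=65: n = 23·73 + 65 = 1744.

1744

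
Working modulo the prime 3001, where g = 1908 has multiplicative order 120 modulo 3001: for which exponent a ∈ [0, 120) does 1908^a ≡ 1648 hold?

30

Successive powers of 1908 modulo 3001:
  1908^0=1  1908^1=1908  1908^2=251  1908^3=1749  1908^4=2981  1908^5=853
  1908^6=982  1908^7=1032  1908^8=400  1908^9=946  1908^10=1367  1908^11=367
  1908^12=1003  1908^13=2087  1908^14=2670  1908^15=1663  1908^16=947  1908^17=274
  1908^18=618  1908^19=2752  1908^20=2067  1908^21=522  1908^22=2645  1908^23=1979
  1908^24=674  1908^25=1564  1908^26=1118  1908^27=2434  1908^28=1525  1908^29=1731
  1908^30=1648
So 1908^30 ≡ 1648 (mod 3001), giving a = 30.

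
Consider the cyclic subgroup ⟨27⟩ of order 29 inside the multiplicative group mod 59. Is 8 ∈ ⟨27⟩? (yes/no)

no

8 ∈ ⟨27⟩ iff 8^29 ≡ 1 (mod 59), since |⟨27⟩| = 29.
8^29 mod 59 = 58.
Since 58 ≠ 1, 8 does not lie in the subgroup.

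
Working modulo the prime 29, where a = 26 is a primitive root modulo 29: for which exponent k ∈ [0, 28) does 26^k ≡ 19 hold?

Successive powers of 26 modulo 29:
  26^0=1  26^1=26  26^2=9  26^3=2  26^4=23  26^5=18
  26^6=4  26^7=17  26^8=7  26^9=8  26^10=5  26^11=14
  26^12=16  26^13=10  26^14=28  26^15=3  26^16=20  26^17=27
  26^18=6  26^19=11  26^20=25  26^21=12  26^22=22  26^23=21
  26^24=24  26^25=15  26^26=13  26^27=19
So 26^27 ≡ 19 (mod 29), giving k = 27.

27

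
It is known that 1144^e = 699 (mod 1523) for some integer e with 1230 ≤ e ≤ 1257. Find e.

1245

Compute 1144^1230 mod 1523 = 1393, then multiply by 1144 repeatedly:
  1144^1230=1393  1144^1231=534  1144^1232=173  1144^1233=1445  1144^1234=625
  1144^1235=713  1144^1236=867  1144^1237=375  1144^1238=1037  1144^1239=1434
  1144^1240=225  1144^1241=13  1144^1242=1165  1144^1243=135  1144^1244=617
  1144^1245=699
Found 699 at exponent 1245.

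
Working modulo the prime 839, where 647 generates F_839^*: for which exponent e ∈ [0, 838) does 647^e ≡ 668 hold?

807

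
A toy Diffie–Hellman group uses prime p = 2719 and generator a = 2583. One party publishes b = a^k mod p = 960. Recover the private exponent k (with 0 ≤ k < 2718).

Baby-step giant-step with m = ceil(sqrt(2718)) = 53.
Baby table (2583^j mod 2719 for j=0..52):
  0:1  1:2583  2:2182  3:2338  4:155  5:672  6:1054  7:763
  8:2273  9:838  10:230  11:1348  12:1564  13:2097  14:303  15:2296
  16:429  17:1474  18:742  19:2410  20:1239  21:74  22:812  23:1047
  24:1715  25:594  26:786  27:1864  28:2082  29:2343  30:2194  31:706
  32:1868  33:1538  34:195  35:670  36:1326  37:1837  38:316  39:528
  40:1605  41:1959  42:38  43:270  44:1346  45:1836  46:452  47:1065
  48:1986  49:1804  50:2085  51:1935  52:583
Giant step factor: 2583^(-53) ≡ 2663 (mod 2719).
Scan 960·2663^i mod 2719 for i = 0, 1, …:
  i=0: 960   i=1: 620   i=2: 627   i=3: 235
  i=4: 435   i=5: 111   i=6: 1941   i=7: 64
  i=8: 1854   i=9: 2217     …   i=22: 117
  i=23: 1605
Match at i=23, j=40: k = 23·53 + 40 = 1259.

1259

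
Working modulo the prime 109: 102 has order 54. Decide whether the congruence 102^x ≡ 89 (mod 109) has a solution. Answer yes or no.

yes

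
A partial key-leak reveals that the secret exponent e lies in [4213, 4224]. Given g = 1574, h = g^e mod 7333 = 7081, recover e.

4218

Compute 1574^4213 mod 7333 = 4754, then multiply by 1574 repeatedly:
  1574^4213=4754  1574^4214=3136  1574^4215=955  1574^4216=7238  1574^4217=4463
  1574^4218=7081
Found 7081 at exponent 4218.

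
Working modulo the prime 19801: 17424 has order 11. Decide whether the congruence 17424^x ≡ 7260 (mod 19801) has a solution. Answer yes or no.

no

⟨17424⟩ has order 11; its elements mod 19801 are {1, 132, 2699, 3052, 6844, 8234, 10971, 12363, 17424, 17634, 19651}.
7260 is not in this set.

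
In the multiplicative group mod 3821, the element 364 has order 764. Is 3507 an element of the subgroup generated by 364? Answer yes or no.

yes

3507 ∈ ⟨364⟩ iff 3507^764 ≡ 1 (mod 3821), since |⟨364⟩| = 764.
3507^764 mod 3821 = 1.
Since 1 = 1, 3507 lies in the subgroup.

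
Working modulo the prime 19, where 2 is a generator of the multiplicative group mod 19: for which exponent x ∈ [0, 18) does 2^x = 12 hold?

15

Successive powers of 2 modulo 19:
  2^0=1  2^1=2  2^2=4  2^3=8  2^4=16  2^5=13
  2^6=7  2^7=14  2^8=9  2^9=18  2^10=17  2^11=15
  2^12=11  2^13=3  2^14=6  2^15=12
So 2^15 ≡ 12 (mod 19), giving x = 15.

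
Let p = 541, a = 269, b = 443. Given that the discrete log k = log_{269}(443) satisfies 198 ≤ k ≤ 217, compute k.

199

Compute 269^198 mod 541 = 426, then multiply by 269 repeatedly:
  269^198=426  269^199=443
Found 443 at exponent 199.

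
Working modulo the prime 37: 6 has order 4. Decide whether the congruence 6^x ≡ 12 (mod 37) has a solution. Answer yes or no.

no

12 ∈ ⟨6⟩ iff 12^4 ≡ 1 (mod 37), since |⟨6⟩| = 4.
12^4 mod 37 = 16.
Since 16 ≠ 1, 12 does not lie in the subgroup.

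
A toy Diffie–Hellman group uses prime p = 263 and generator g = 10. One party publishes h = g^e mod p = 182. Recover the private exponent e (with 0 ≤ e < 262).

47

Baby-step giant-step with m = ceil(sqrt(262)) = 17.
Baby table (10^j mod 263 for j=0..16):
  0:1  1:10  2:100  3:211  4:6  5:60  6:74  7:214
  8:36  9:97  10:181  11:232  12:216  13:56  14:34  15:77
  16:244
Giant step factor: 10^(-17) ≡ 245 (mod 263).
Scan 182·245^i mod 263 for i = 0, 1, …:
  i=0: 182   i=1: 143   i=2: 56
Match at i=2, j=13: e = 2·17 + 13 = 47.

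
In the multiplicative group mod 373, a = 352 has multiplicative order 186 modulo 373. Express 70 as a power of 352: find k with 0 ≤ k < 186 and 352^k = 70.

122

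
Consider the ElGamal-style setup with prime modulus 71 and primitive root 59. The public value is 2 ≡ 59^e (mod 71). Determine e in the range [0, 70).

2

Baby-step giant-step with m = ceil(sqrt(70)) = 9.
Baby table (59^j mod 71 for j=0..8):
  0:1  1:59  2:2  3:47  4:4  5:23  6:8  7:46
  8:16
Giant step factor: 59^(-9) ≡ 44 (mod 71).
Scan 2·44^i mod 71 for i = 0, 1, …:
  i=0: 2
Match at i=0, j=2: e = 0·9 + 2 = 2.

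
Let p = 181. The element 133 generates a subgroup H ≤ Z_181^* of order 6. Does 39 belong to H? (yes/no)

no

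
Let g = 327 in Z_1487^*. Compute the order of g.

1486

The order of 327 must divide p − 1 = 1486 = 2 · 743.
Divisors: 1, 2, 743, 1486.
Check each in increasing order: 327^1 ≡ 327;  327^2 ≡ 1352;  327^743 ≡ 1486;  327^1486 ≡ 1.
Smallest exponent giving 1 is 1486.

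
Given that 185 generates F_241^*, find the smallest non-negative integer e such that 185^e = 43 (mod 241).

Successive powers of 185 modulo 241:
  185^0=1  185^1=185  185^2=3  185^3=73  185^4=9  185^5=219
  185^6=27  185^7=175  185^8=81  185^9=43
So 185^9 ≡ 43 (mod 241), giving e = 9.

9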